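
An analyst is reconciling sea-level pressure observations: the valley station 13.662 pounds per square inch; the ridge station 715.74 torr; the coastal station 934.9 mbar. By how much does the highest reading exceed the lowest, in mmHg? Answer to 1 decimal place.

the valley station: 13.662 psi = 706.529 mmHg.
the coastal station: 934.9 mb = 701.233 mmHg.
Spread: 715.740 − 701.233 = 14.5 mmHg.

14.5 mmHg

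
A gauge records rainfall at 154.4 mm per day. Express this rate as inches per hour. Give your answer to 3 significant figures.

154.4 mm/day × 0.0393701 in/mm × 0.0416667 day/hour = 0.253 in/hour.

0.253 in/hour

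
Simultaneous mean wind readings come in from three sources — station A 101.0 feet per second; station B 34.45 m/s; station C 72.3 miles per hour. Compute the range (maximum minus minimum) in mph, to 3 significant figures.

8.20 mph

station A: 101.0 ft/s = 68.8636 mph.
station B: 34.45 m/s = 77.0625 mph.
Spread: 77.0625 − 68.8636 = 8.20 mph.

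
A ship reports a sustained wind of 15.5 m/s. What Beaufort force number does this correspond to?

15.5 m/s lies in the Beaufort 7 band (near gale, 13.9–17.1 m/s).

Beaufort force 7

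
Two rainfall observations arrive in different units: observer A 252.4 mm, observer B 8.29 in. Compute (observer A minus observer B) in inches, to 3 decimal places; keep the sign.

observer A: 252.4 mm = 9.93701 in.
Difference: 9.93701 − 8.29000 = 1.647 in.

1.647 in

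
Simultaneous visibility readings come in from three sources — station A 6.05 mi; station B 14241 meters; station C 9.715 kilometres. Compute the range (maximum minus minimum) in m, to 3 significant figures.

station A: 6.05 SM = 9736.53 m.
station C: 9.715 km = 9715.00 m.
Spread: 14241.00 − 9715.00 = 4530 m.

4530 m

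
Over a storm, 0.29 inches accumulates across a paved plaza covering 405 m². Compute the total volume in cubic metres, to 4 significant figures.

Depth: 0.29 in × 25.4 = 7.366 mm.
1 mm over 1 m² is 1 L, so volume = 7.366 × 405 = 2983.23 L = 2.983 m³.

2.983 cubic metres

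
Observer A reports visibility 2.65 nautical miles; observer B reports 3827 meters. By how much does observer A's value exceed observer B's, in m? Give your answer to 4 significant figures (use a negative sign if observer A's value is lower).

observer A: 2.65 nmi = 4907.80 m.
Difference: 4907.80 − 3827.00 = 1081 m.

1081 m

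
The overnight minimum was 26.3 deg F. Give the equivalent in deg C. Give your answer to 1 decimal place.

-3.2 °C

°C = (°F − 32) × 5/9 = (26.3 − 32) / 1.8 = -3.2 °C.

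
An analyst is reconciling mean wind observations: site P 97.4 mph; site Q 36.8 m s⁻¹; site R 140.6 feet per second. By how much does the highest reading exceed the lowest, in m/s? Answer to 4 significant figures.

6.742 m/s

site P: 97.4 mph = 43.54170 m/s.
site R: 140.6 ft/s = 42.85488 m/s.
Spread: 43.54170 − 36.80000 = 6.742 m/s.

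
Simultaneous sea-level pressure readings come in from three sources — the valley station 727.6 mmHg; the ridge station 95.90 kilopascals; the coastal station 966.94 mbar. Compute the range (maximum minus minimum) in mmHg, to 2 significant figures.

the ridge station: 95.90 kPa = 719.309 mmHg.
the coastal station: 966.94 mb = 725.265 mmHg.
Spread: 727.600 − 719.309 = 8.3 mmHg.

8.3 mmHg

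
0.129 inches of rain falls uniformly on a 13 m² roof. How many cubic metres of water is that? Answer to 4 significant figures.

0.04260 cubic metres

Depth: 0.129 in × 25.4 = 3.2766 mm.
1 mm over 1 m² is 1 L, so volume = 3.2766 × 13 = 42.5958 L = 0.04260 m³.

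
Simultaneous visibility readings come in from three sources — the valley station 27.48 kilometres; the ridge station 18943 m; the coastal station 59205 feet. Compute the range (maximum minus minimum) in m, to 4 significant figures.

9434 m

the valley station: 27.48 km = 27480.00 m.
the coastal station: 59205 ft = 18045.68 m.
Spread: 27480.00 − 18045.68 = 9434 m.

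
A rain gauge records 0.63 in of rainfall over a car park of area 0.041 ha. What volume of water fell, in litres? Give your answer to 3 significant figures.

Depth: 0.63 in × 25.4 = 16.002 mm.
Area: 0.041 ha = 410 m².
1 mm over 1 m² is 1 L, so volume = 16.002 × 410 = 6560.82 L ≈ 6560 L.

6560 litres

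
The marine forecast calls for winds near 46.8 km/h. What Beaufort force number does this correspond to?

46.8 km/h = 13.0 m/s, which is Beaufort 6 (strong breeze, 10.8–13.8 m/s).

Beaufort force 6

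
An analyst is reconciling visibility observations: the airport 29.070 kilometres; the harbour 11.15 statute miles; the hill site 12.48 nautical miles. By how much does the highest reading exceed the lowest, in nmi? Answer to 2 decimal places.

the airport: 29.070 km = 15.6965 nmi.
the harbour: 11.15 SM = 9.6891 nmi.
Spread: 15.6965 − 9.6891 = 6.01 nmi.

6.01 nmi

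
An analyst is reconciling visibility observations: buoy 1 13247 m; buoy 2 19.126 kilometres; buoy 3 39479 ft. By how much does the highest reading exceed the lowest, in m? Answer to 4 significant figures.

buoy 2: 19.126 km = 19126.00 m.
buoy 3: 39479 ft = 12033.20 m.
Spread: 19126.00 − 12033.20 = 7093 m.

7093 m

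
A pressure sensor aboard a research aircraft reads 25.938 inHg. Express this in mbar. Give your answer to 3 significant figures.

878 mb

1 inHg = 33.8639 mb, so 25.938 × 33.8639 = 878 mb.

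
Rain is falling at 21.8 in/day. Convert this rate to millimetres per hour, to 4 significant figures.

23.07 mm/hour

21.8 in/day × 25.4 mm/in × 0.0416667 day/hour = 23.07 mm/hour.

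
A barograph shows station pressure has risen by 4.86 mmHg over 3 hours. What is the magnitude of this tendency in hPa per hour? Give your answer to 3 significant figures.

2.16 hPa per hour

4.86 mmHg / 3 h × 1.33322 hPa/mmHg = 2.16 hPa/h.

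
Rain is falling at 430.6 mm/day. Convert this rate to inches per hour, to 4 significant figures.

430.6 mm/day × 0.0393701 in/mm × 0.0416667 day/hour = 0.7064 in/hour.

0.7064 in/hour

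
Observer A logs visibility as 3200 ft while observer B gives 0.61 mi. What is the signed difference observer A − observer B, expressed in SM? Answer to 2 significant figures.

-0.0039 SM

observer A: 3200 ft = 0.606061 SM.
Difference: 0.606061 − 0.610000 = -0.0039 SM.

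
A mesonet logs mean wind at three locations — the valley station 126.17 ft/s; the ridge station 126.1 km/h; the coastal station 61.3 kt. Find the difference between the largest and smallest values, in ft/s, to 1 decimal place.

22.7 ft/s

the ridge station: 126.1 km/h = 114.921 ft/s.
the coastal station: 61.3 kt = 103.463 ft/s.
Spread: 126.170 − 103.463 = 22.7 ft/s.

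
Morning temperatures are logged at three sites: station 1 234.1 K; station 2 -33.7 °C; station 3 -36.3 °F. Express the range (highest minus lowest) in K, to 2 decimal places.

station 1: 234.1 K = -39.050 °C.
station 3: -36.3 °F = -37.944 °C.
Spread: (-33.700) − (-39.050) = 5.350 °C.

5.35 K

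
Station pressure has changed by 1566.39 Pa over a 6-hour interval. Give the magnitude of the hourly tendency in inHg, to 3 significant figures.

0.0771 inHg per hour

1566.39 Pa / 6 h × 0.0002953 inHg/Pa = 0.0771 inHg/h.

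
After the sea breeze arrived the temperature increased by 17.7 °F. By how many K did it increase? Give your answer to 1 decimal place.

9.8 K

A change of 1 °C equals a change of 1.8 °F: ΔK = 17.7 × 0.5556 = 9.8 K.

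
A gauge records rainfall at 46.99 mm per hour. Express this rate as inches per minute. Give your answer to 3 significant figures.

46.99 mm/hour × 0.0393701 in/mm × 0.0166667 hour/minute = 0.0308 in/minute.

0.0308 in/minute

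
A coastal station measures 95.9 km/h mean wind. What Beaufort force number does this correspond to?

95.9 km/h = 26.6 m/s, which is Beaufort 10 (storm, 24.5–28.4 m/s).

Beaufort force 10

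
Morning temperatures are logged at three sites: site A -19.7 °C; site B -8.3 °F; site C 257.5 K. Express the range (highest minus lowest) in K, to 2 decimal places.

site B: -8.3 °F = -22.389 °C.
site C: 257.5 K = -15.650 °C.
Spread: (-15.650) − (-22.389) = 6.739 °C.

6.74 K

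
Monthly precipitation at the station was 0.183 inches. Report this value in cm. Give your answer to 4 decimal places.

1 in = 2.54 cm, so 0.183 × 2.54 = 0.4648 cm.

0.4648 cm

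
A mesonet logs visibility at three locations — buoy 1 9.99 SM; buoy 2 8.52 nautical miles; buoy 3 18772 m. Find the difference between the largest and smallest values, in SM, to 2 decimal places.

1.86 SM

buoy 2: 8.52 nmi = 9.8046 SM.
buoy 3: 18772 m = 11.6644 SM.
Spread: 11.6644 − 9.8046 = 1.86 SM.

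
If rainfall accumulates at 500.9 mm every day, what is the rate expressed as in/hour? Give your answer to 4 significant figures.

500.9 mm/day × 0.0393701 in/mm × 0.0416667 day/hour = 0.8217 in/hour.

0.8217 in/hour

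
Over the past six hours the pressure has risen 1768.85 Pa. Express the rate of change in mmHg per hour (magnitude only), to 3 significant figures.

2.21 mmHg per hour

1768.85 Pa / 6 h × 0.00750062 mmHg/Pa = 2.21 mmHg/h.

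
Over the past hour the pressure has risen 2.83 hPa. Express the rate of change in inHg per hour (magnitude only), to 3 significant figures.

2.83 hPa / 1 h × 0.02953 inHg/hPa = 0.0836 inHg/h.

0.0836 inHg per hour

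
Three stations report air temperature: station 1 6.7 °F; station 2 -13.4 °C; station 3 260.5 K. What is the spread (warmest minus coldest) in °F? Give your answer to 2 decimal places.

2.53 °F

station 1: 6.7 °F = -14.056 °C.
station 3: 260.5 K = -12.650 °C.
Spread: (-12.650) − (-14.056) = 1.406 °C = 2.53 °F.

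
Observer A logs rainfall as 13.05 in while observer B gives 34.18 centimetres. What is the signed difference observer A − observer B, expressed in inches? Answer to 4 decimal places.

observer B: 34.18 cm = 13.456693 in.
Difference: 13.050000 − 13.456693 = -0.4067 in.

-0.4067 in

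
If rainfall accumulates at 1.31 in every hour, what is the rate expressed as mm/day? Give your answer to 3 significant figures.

799 mm/day

1.31 in/hour × 25.4 mm/in × 24 hour/day = 799 mm/day.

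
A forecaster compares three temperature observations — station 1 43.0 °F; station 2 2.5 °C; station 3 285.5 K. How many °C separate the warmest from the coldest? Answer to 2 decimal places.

9.85 °C

station 1: 43.0 °F = 6.111 °C.
station 3: 285.5 K = 12.350 °C.
Spread: 12.350 − 2.500 = 9.850 °C.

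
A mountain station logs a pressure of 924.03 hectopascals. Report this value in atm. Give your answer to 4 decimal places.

1 hPa = 0.000986923 atm, so 924.03 × 0.000986923 = 0.9119 atm.

0.9119 atm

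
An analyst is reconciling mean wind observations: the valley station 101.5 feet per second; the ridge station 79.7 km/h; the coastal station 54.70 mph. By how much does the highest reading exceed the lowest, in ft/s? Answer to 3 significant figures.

28.9 ft/s

the ridge station: 79.7 km/h = 72.634 ft/s.
the coastal station: 54.70 mph = 80.227 ft/s.
Spread: 101.500 − 72.634 = 28.9 ft/s.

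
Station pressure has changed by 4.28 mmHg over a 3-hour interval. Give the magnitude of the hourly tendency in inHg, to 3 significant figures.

4.28 mmHg / 3 h × 0.0393701 inHg/mmHg = 0.0562 inHg/h.

0.0562 inHg per hour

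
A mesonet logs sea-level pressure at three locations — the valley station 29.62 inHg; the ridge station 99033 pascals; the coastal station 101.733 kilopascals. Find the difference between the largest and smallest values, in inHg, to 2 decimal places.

the ridge station: 99033 Pa = 29.2444 inHg.
the coastal station: 101.733 kPa = 30.0417 inHg.
Spread: 30.0417 − 29.2444 = 0.80 inHg.

0.80 inHg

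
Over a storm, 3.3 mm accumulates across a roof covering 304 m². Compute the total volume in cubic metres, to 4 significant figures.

1.003 cubic metres

1 mm over 1 m² is 1 L, so volume = 3.3 × 304 = 1003.2 L = 1.003 m³.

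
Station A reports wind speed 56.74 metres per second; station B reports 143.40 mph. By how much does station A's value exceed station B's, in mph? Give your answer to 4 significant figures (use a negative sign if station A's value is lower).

station A: 56.74 m/s = 126.9238 mph.
Difference: 126.9238 − 143.4000 = -16.48 mph.

-16.48 mph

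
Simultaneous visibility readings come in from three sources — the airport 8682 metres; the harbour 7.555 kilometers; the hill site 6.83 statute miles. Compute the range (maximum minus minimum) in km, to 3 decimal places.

3.437 km

the airport: 8682 m = 8.68200 km.
the hill site: 6.83 SM = 10.99182 km.
Spread: 10.99182 − 7.55500 = 3.437 km.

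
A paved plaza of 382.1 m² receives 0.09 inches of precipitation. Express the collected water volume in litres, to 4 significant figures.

873.5 litres

Depth: 0.09 in × 25.4 = 2.286 mm.
1 mm over 1 m² is 1 L, so volume = 2.286 × 382.1 = 873.4806 L ≈ 873.5 L.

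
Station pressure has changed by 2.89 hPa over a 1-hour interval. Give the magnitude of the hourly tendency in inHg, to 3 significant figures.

2.89 hPa / 1 h × 0.02953 inHg/hPa = 0.0853 inHg/h.

0.0853 inHg per hour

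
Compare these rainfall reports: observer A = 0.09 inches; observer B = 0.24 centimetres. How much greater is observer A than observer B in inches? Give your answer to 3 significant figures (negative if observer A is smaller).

observer B: 0.24 cm = 0.0944882 in.
Difference: 0.0900000 − 0.0944882 = -0.00449 in.

-0.00449 in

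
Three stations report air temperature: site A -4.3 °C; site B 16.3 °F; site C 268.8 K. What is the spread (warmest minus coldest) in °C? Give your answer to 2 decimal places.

site B: 16.3 °F = -8.722 °C.
site C: 268.8 K = -4.350 °C.
Spread: (-4.300) − (-8.722) = 4.422 °C.

4.42 °C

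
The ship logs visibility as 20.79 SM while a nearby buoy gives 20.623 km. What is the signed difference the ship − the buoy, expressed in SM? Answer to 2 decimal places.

7.98 SM

the buoy: 20.623 km = 12.8145 SM.
Difference: 20.7900 − 12.8145 = 7.98 SM.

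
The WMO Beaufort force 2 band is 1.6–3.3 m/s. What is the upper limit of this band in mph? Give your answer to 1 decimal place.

1.6–3.3 m/s × 2.237 = 3.6–7.4 mph.

7.4 mph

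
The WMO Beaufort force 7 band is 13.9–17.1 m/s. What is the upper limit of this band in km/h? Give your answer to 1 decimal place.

61.6 km/h

13.9–17.1 m/s × 3.6 = 50.0–61.6 km/h.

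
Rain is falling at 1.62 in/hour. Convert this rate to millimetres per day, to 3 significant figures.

988 mm/day

1.62 in/hour × 25.4 mm/in × 24 hour/day = 988 mm/day.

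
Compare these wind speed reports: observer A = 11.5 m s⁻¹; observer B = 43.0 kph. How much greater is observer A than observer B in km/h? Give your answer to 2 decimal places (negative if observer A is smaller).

observer A: 11.5 m/s = 41.4000 km/h.
Difference: 41.4000 − 43.0000 = -1.60 km/h.

-1.60 km/h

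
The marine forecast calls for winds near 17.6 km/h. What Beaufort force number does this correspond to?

Beaufort force 3

17.6 km/h = 4.9 m/s, which is Beaufort 3 (gentle breeze, 3.4–5.4 m/s).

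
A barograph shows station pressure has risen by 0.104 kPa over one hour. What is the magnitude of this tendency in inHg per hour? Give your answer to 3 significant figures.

0.0307 inHg per hour

0.104 kPa / 1 h × 0.2953 inHg/kPa = 0.0307 inHg/h.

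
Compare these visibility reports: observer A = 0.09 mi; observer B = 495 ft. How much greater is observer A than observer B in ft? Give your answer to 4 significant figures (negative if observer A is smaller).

observer A: 0.09 SM = 475.2000 ft.
Difference: 475.2000 − 495.0000 = -19.80 ft.

-19.80 ft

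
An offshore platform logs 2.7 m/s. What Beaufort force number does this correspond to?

2.7 m/s lies in the Beaufort 2 band (light breeze, 1.6–3.3 m/s).

Beaufort force 2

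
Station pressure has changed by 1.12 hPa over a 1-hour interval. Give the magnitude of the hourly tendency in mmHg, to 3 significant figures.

0.840 mmHg per hour

1.12 hPa / 1 h × 0.750062 mmHg/hPa = 0.840 mmHg/h.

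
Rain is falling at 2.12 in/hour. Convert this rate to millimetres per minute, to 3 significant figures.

0.897 mm/minute

2.12 in/hour × 25.4 mm/in × 0.0166667 hour/minute = 0.897 mm/minute.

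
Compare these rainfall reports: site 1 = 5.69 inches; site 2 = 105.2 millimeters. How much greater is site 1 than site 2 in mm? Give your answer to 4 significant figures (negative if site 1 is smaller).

39.33 mm

site 1: 5.69 in = 144.5260 mm.
Difference: 144.5260 − 105.2000 = 39.33 mm.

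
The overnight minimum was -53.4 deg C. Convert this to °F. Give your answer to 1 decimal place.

°F = °C × 9/5 + 32 = -53.4 × 1.8 + 32 = -64.1 °F.

-64.1 °F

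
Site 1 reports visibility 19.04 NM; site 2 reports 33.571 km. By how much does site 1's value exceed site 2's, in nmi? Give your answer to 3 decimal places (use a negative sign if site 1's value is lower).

site 2: 33.571 km = 18.12689 nmi.
Difference: 19.04000 − 18.12689 = 0.913 nmi.

0.913 nmi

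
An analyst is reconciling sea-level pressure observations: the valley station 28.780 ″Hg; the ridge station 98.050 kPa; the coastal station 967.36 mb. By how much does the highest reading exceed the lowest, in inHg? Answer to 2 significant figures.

0.39 inHg

the ridge station: 98.050 kPa = 28.9541 inHg.
the coastal station: 967.36 mb = 28.5661 inHg.
Spread: 28.9541 − 28.5661 = 0.39 inHg.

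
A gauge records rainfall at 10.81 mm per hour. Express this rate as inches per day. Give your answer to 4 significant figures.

10.21 in/day

10.81 mm/hour × 0.0393701 in/mm × 24 hour/day = 10.21 in/day.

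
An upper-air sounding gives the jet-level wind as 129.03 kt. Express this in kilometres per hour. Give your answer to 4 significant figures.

239.0 km/h

1 kt = 1.852 km/h, so 129.03 × 1.852 = 239.0 km/h.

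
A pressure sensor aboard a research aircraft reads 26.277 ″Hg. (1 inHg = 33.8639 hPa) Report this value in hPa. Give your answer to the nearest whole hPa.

1 inHg = 33.8639 hPa, so 26.277 × 33.8639 = 890 hPa.

890 hPa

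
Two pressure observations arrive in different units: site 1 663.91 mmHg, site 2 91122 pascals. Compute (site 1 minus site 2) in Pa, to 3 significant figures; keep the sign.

-2610 Pa

site 1: 663.91 mmHg = 88514.07 Pa.
Difference: 88514.07 − 91122.00 = -2610 Pa.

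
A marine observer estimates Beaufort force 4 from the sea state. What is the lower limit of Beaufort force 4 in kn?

Beaufort 4 (moderate breeze) spans 11–16 knots.

11 kt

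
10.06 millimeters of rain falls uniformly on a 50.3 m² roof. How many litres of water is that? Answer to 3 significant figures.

506 litres

1 mm over 1 m² is 1 L, so volume = 10.06 × 50.3 = 506.018 L ≈ 506 L.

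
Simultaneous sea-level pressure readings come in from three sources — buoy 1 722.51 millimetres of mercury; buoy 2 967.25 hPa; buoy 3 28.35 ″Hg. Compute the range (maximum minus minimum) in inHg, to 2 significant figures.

buoy 1: 722.51 mmHg = 28.4453 inHg.
buoy 2: 967.25 hPa = 28.5629 inHg.
Spread: 28.5629 − 28.3500 = 0.21 inHg.

0.21 inHg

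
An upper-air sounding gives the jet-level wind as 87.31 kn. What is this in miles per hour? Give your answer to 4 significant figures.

100.5 mph

1 kt = 1.15078 mph, so 87.31 × 1.15078 = 100.5 mph.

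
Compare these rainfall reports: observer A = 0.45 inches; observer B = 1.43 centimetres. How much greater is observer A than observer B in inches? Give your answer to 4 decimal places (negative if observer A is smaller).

observer B: 1.43 cm = 0.562992 in.
Difference: 0.450000 − 0.562992 = -0.1130 in.

-0.1130 in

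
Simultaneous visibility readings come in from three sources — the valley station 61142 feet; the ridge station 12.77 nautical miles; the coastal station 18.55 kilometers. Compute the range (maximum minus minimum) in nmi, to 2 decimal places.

the valley station: 61142 ft = 10.0627 nmi.
the coastal station: 18.55 km = 10.0162 nmi.
Spread: 12.7700 − 10.0162 = 2.75 nmi.

2.75 nmi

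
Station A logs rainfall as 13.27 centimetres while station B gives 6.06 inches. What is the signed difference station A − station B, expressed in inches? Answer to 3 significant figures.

-0.836 in

station A: 13.27 cm = 5.22441 in.
Difference: 5.22441 − 6.06000 = -0.836 in.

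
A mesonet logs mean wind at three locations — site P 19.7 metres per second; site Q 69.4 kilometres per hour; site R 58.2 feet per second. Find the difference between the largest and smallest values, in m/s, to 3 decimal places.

1.961 m/s

site Q: 69.4 km/h = 19.27778 m/s.
site R: 58.2 ft/s = 17.73936 m/s.
Spread: 19.70000 − 17.73936 = 1.961 m/s.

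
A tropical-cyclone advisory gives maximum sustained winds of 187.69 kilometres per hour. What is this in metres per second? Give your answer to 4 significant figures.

1 km/h = 0.277778 m/s, so 187.69 × 0.277778 = 52.14 m/s.

52.14 m/s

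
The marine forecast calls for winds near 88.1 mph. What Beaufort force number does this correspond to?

Beaufort force 12

88.1 mph = 39.4 m/s, which is Beaufort 12 (hurricane force, ≥32.7 m/s).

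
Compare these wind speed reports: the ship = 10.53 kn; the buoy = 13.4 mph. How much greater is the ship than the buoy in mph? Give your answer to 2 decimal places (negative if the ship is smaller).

the ship: 10.53 kt = 12.1177 mph.
Difference: 12.1177 − 13.4000 = -1.28 mph.

-1.28 mph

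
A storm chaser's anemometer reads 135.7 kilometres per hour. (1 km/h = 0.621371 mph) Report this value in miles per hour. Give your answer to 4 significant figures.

1 km/h = 0.621371 mph, so 135.7 × 0.621371 = 84.32 mph.

84.32 mph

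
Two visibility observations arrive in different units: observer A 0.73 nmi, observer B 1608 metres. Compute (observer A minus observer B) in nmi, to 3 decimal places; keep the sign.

-0.138 nmi

observer B: 1608 m = 0.86825 nmi.
Difference: 0.73000 − 0.86825 = -0.138 nmi.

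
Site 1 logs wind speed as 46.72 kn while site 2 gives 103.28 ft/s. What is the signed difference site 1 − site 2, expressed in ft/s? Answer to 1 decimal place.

site 1: 46.72 kt = 78.854 ft/s.
Difference: 78.854 − 103.280 = -24.4 ft/s.

-24.4 ft/s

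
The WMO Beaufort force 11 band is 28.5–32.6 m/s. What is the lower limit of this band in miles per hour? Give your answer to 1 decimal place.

28.5–32.6 m/s × 2.237 = 63.8–72.9 mph.

63.8 mph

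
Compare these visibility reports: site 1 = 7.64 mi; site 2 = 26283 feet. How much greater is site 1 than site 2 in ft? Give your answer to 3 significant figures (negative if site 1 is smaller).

site 1: 7.64 SM = 40339.20 ft.
Difference: 40339.20 − 26283.00 = 14100 ft.

14100 ft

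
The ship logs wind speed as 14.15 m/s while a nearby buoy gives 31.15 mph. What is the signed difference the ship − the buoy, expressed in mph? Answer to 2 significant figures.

the ship: 14.15 m/s = 31.6526 mph.
Difference: 31.6526 − 31.1500 = 0.50 mph.

0.50 mph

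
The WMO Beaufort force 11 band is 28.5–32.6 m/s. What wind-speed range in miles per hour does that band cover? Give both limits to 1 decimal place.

28.5–32.6 m/s × 2.237 = 63.8–72.9 mph.

63.8 to 72.9 mph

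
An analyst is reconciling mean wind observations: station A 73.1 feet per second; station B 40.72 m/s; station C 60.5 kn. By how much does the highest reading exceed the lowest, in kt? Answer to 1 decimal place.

35.8 kt

station A: 73.1 ft/s = 43.311 kt.
station B: 40.72 m/s = 79.153 kt.
Spread: 79.153 − 43.311 = 35.8 kt.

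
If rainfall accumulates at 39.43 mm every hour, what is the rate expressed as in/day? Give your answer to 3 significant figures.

37.3 in/day

39.43 mm/hour × 0.0393701 in/mm × 24 hour/day = 37.3 in/day.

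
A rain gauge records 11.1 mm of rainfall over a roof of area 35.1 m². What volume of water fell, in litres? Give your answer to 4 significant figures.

389.6 litres

1 mm over 1 m² is 1 L, so volume = 11.1 × 35.1 = 389.61 L ≈ 389.6 L.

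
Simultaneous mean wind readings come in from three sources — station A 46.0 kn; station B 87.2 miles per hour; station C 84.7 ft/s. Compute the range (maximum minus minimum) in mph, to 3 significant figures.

station A: 46.0 kt = 52.936 mph.
station C: 84.7 ft/s = 57.750 mph.
Spread: 87.200 − 52.936 = 34.3 mph.

34.3 mph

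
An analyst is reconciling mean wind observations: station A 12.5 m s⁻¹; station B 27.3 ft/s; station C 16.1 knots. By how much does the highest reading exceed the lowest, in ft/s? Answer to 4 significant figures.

station A: 12.5 m/s = 41.0105 ft/s.
station C: 16.1 kt = 27.1737 ft/s.
Spread: 41.0105 − 27.1737 = 13.84 ft/s.

13.84 ft/s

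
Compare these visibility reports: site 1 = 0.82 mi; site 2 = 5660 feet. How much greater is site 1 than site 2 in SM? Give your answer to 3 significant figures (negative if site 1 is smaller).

-0.252 SM

site 2: 5660 ft = 1.07197 SM.
Difference: 0.82000 − 1.07197 = -0.252 SM.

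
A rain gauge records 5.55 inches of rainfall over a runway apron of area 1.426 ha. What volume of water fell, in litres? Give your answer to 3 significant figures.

2010000 litres

Depth: 5.55 in × 25.4 = 140.97 mm.
Area: 1.426 ha = 14260 m².
1 mm over 1 m² is 1 L, so volume = 140.97 × 14260 = 2010232.2 L ≈ 2010000 L.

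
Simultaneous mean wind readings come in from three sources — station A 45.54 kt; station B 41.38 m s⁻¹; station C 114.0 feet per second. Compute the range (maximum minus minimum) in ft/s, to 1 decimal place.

station A: 45.54 kt = 76.863 ft/s.
station B: 41.38 m/s = 135.761 ft/s.
Spread: 135.761 − 76.863 = 58.9 ft/s.

58.9 ft/s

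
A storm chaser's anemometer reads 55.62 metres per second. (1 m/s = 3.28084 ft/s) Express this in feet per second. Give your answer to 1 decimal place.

1 m/s = 3.28084 ft/s, so 55.62 × 3.28084 = 182.5 ft/s.

182.5 ft/s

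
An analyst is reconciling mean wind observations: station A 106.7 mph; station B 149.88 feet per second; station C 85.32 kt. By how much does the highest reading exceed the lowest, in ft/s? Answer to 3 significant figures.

station A: 106.7 mph = 156.493 ft/s.
station C: 85.32 kt = 144.004 ft/s.
Spread: 156.493 − 144.004 = 12.5 ft/s.

12.5 ft/s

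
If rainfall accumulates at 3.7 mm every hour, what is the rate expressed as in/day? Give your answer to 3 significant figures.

3.7 mm/hour × 0.0393701 in/mm × 24 hour/day = 3.50 in/day.

3.50 in/day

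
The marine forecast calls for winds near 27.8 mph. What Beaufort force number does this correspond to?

27.8 mph = 12.4 m/s, which is Beaufort 6 (strong breeze, 10.8–13.8 m/s).

Beaufort force 6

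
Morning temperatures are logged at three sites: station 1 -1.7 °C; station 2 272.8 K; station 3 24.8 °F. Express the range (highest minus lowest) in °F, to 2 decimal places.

6.57 °F

station 2: 272.8 K = -0.350 °C.
station 3: 24.8 °F = -4.000 °C.
Spread: (-0.350) − (-4.000) = 3.650 °C = 6.57 °F.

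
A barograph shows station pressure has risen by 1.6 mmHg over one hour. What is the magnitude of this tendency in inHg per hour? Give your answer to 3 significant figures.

1.6 mmHg / 1 h × 0.0393701 inHg/mmHg = 0.0630 inHg/h.

0.0630 inHg per hour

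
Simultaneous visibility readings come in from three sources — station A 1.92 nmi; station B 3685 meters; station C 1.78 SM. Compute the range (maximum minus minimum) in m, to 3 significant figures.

820 m

station A: 1.92 nmi = 3555.84 m.
station C: 1.78 SM = 2864.63 m.
Spread: 3685.00 − 2864.63 = 820 m.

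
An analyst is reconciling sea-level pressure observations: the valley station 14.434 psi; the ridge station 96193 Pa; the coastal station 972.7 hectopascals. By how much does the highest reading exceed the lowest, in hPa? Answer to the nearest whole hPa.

33 hPa

the valley station: 14.434 psi = 995.19 hPa.
the ridge station: 96193 Pa = 961.93 hPa.
Spread: 995.19 − 961.93 = 33 hPa.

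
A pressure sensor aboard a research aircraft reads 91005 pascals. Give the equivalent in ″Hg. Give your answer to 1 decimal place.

1 Pa = 0.0002953 inHg, so 91005 × 0.0002953 = 26.9 inHg.

26.9 inHg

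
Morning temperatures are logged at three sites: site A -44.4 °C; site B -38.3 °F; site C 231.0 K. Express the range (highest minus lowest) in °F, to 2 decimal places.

9.62 °F

site B: -38.3 °F = -39.056 °C.
site C: 231.0 K = -42.150 °C.
Spread: (-39.056) − (-44.400) = 5.344 °C = 9.62 °F.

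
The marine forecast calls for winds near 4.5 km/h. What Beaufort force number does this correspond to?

Beaufort force 1

4.5 km/h = 1.2 m/s, which is Beaufort 1 (light air, 0.3–1.5 m/s).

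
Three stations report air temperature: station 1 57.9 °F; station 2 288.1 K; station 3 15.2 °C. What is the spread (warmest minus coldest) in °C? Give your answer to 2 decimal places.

0.81 °C

station 1: 57.9 °F = 14.389 °C.
station 2: 288.1 K = 14.950 °C.
Spread: 15.200 − 14.389 = 0.811 °C.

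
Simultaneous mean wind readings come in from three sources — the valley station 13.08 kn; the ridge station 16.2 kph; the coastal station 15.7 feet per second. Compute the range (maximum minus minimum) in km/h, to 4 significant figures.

8.024 km/h

the valley station: 13.08 kt = 24.22416 km/h.
the coastal station: 15.7 ft/s = 17.22730 km/h.
Spread: 24.22416 − 16.20000 = 8.024 km/h.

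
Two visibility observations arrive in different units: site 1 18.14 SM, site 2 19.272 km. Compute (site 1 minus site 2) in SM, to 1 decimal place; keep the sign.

6.2 SM

site 2: 19.272 km = 11.975 SM.
Difference: 18.140 − 11.975 = 6.2 SM.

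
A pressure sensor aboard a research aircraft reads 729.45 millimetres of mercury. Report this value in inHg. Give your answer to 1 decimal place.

1 mmHg = 0.0393701 inHg, so 729.45 × 0.0393701 = 28.7 inHg.

28.7 inHg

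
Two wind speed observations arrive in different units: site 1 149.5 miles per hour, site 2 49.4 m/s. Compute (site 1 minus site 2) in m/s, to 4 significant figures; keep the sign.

17.43 m/s

site 1: 149.5 mph = 66.8325 m/s.
Difference: 66.8325 − 49.4000 = 17.43 m/s.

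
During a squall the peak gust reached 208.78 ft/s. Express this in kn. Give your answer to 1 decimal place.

1 ft/s = 0.592484 kt, so 208.78 × 0.592484 = 123.7 kt.

123.7 kt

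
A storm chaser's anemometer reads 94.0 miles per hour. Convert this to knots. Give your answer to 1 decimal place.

1 mph = 0.868976 kt, so 94.0 × 0.868976 = 81.7 kt.

81.7 kt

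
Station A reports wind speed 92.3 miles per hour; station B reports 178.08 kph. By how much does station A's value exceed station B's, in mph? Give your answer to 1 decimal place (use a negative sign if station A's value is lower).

station B: 178.08 km/h = 110.654 mph.
Difference: 92.300 − 110.654 = -18.4 mph.

-18.4 mph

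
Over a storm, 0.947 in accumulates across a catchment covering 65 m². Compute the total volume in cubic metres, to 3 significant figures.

1.56 cubic metres

Depth: 0.947 in × 25.4 = 24.0538 mm.
1 mm over 1 m² is 1 L, so volume = 24.0538 × 65 = 1563.497 L = 1.56 m³.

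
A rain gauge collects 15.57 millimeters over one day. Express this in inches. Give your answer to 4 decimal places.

0.6130 in

1 mm = 0.0393701 in, so 15.57 × 0.0393701 = 0.6130 in.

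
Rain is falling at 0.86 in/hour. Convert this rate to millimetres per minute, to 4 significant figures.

0.86 in/hour × 25.4 mm/in × 0.0166667 hour/minute = 0.3641 mm/minute.

0.3641 mm/minute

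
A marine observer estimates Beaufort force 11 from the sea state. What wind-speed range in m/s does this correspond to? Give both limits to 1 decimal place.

Beaufort 11 (violent storm) spans 28.5–32.6 m/s.

28.5 to 32.6 m/s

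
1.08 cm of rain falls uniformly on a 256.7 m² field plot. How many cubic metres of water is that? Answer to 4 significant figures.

Depth: 1.08 cm × 10 = 10.8 mm.
1 mm over 1 m² is 1 L, so volume = 10.8 × 256.7 = 2772.36 L = 2.772 m³.

2.772 cubic metres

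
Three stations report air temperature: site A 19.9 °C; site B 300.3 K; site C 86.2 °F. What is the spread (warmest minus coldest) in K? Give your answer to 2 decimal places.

site B: 300.3 K = 27.150 °C.
site C: 86.2 °F = 30.111 °C.
Spread: 30.111 − 19.900 = 10.211 °C.

10.21 K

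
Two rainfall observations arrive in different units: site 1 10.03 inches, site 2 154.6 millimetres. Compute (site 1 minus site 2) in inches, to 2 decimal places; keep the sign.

site 2: 154.6 mm = 6.0866 in.
Difference: 10.0300 − 6.0866 = 3.94 in.

3.94 in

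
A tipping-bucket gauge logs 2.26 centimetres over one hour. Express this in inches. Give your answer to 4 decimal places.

1 cm = 0.393701 in, so 2.26 × 0.393701 = 0.8898 in.

0.8898 in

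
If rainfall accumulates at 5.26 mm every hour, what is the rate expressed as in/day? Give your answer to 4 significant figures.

4.970 in/day

5.26 mm/hour × 0.0393701 in/mm × 24 hour/day = 4.970 in/day.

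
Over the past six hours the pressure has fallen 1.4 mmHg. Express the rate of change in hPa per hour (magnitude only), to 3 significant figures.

0.311 hPa per hour

1.4 mmHg / 6 h × 1.33322 hPa/mmHg = 0.311 hPa/h.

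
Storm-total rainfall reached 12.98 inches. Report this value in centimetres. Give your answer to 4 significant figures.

32.97 cm

1 in = 2.54 cm, so 12.98 × 2.54 = 32.97 cm.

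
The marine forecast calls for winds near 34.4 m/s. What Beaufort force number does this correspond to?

34.4 m/s lies in the Beaufort 12 band (hurricane force, ≥32.7 m/s).

Beaufort force 12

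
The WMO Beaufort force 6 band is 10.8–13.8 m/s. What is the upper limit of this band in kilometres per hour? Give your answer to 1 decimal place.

10.8–13.8 m/s × 3.6 = 38.9–49.7 km/h.

49.7 km/h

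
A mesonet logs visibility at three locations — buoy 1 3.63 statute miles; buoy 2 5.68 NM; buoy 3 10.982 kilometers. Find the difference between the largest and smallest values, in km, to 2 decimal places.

5.14 km

buoy 1: 3.63 SM = 5.8419 km.
buoy 2: 5.68 nmi = 10.5194 km.
Spread: 10.9820 − 5.8419 = 5.14 km.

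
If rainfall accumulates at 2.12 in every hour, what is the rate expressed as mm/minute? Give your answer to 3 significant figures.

2.12 in/hour × 25.4 mm/in × 0.0166667 hour/minute = 0.897 mm/minute.

0.897 mm/minute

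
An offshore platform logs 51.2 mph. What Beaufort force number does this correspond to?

51.2 mph = 22.9 m/s, which is Beaufort 9 (strong gale, 20.8–24.4 m/s).

Beaufort force 9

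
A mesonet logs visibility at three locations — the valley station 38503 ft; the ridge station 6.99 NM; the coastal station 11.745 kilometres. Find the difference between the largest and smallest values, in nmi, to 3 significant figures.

the valley station: 38503 ft = 6.33678 nmi.
the coastal station: 11.745 km = 6.34179 nmi.
Spread: 6.99000 − 6.33678 = 0.653 nmi.

0.653 nmi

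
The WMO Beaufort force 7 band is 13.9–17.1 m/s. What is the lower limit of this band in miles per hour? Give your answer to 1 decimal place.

31.1 mph

13.9–17.1 m/s × 2.237 = 31.1–38.3 mph.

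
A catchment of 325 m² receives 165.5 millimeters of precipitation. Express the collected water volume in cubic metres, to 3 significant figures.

1 mm over 1 m² is 1 L, so volume = 165.5 × 325 = 53787.5 L = 53.8 m³.

53.8 cubic metres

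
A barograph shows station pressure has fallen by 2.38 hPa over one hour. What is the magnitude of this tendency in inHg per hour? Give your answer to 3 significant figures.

0.0703 inHg per hour

2.38 hPa / 1 h × 0.02953 inHg/hPa = 0.0703 inHg/h.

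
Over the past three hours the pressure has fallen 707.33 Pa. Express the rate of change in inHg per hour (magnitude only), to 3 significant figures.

0.0696 inHg per hour

707.33 Pa / 3 h × 0.0002953 inHg/Pa = 0.0696 inHg/h.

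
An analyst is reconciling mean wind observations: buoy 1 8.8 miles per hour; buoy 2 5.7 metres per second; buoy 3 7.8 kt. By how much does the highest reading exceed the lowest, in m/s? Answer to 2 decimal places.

buoy 1: 8.8 mph = 3.9340 m/s.
buoy 3: 7.8 kt = 4.0127 m/s.
Spread: 5.7000 − 3.9340 = 1.77 m/s.

1.77 m/s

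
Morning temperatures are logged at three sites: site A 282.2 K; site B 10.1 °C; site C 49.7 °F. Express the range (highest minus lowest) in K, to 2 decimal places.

1.05 K

site A: 282.2 K = 9.050 °C.
site C: 49.7 °F = 9.833 °C.
Spread: 10.100 − 9.050 = 1.050 °C.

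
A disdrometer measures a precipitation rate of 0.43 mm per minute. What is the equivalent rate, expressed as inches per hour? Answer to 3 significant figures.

1.02 in/hour

0.43 mm/minute × 0.0393701 in/mm × 60 minute/hour = 1.02 in/hour.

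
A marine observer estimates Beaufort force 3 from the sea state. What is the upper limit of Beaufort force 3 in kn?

10 kt

Beaufort 3 (gentle breeze) spans 7–10 knots.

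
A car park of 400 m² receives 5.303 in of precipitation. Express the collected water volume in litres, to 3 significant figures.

Depth: 5.303 in × 25.4 = 134.6962 mm.
1 mm over 1 m² is 1 L, so volume = 134.6962 × 400 = 53878.48 L ≈ 53900 L.

53900 litres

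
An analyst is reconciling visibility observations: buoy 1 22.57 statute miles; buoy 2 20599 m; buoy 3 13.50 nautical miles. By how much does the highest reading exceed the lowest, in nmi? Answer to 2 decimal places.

buoy 1: 22.57 SM = 19.6128 nmi.
buoy 2: 20599 m = 11.1226 nmi.
Spread: 19.6128 − 11.1226 = 8.49 nmi.

8.49 nmi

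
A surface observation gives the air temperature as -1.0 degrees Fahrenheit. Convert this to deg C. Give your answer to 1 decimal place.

-18.3 °C

°C = (°F − 32) × 5/9 = (-1.0 − 32) / 1.8 = -18.3 °C.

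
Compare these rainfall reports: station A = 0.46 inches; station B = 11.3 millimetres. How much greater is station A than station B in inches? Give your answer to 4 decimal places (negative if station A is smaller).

station B: 11.3 mm = 0.444882 in.
Difference: 0.460000 − 0.444882 = 0.0151 in.

0.0151 in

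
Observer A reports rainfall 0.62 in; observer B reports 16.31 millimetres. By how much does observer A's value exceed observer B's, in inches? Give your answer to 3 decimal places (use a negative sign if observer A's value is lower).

observer B: 16.31 mm = 0.64213 in.
Difference: 0.62000 − 0.64213 = -0.022 in.

-0.022 in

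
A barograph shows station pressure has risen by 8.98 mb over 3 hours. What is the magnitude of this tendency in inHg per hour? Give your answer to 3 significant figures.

0.0884 inHg per hour

8.98 mb / 3 h × 0.02953 inHg/mb = 0.0884 inHg/h.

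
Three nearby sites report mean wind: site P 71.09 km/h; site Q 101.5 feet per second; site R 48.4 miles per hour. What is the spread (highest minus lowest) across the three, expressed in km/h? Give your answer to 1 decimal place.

40.3 km/h

site Q: 101.5 ft/s = 111.374 km/h.
site R: 48.4 mph = 77.892 km/h.
Spread: 111.374 − 71.090 = 40.3 km/h.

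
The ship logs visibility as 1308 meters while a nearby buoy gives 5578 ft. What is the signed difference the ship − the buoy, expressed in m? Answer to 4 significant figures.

-392.2 m

the buoy: 5578 ft = 1700.174 m.
Difference: 1308.000 − 1700.174 = -392.2 m.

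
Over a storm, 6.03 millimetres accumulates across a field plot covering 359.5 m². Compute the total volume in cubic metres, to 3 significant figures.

2.17 cubic metres

1 mm over 1 m² is 1 L, so volume = 6.03 × 359.5 = 2167.785 L = 2.17 m³.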